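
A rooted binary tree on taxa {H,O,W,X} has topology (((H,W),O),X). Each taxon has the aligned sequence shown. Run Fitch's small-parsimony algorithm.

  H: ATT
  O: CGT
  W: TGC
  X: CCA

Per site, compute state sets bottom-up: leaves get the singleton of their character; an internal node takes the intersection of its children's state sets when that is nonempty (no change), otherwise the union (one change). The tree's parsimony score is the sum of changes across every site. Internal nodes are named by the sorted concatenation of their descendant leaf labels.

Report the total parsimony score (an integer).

6

site 0, node HW: H={A} ∪ W={T} → {A,T} (+1)
site 0, node HOW: HW={A,T} ∪ O={C} → {A,C,T} (+1)
site 0, node HOWX: HOW={A,C,T} ∩ X={C} → {C} (+0)
site 1, node HW: H={T} ∪ W={G} → {G,T} (+1)
site 1, node HOW: HW={G,T} ∩ O={G} → {G} (+0)
site 1, node HOWX: HOW={G} ∪ X={C} → {C,G} (+1)
site 2, node HW: H={T} ∪ W={C} → {C,T} (+1)
site 2, node HOW: HW={C,T} ∩ O={T} → {T} (+0)
site 2, node HOWX: HOW={T} ∪ X={A} → {A,T} (+1)
per-site changes: [2, 2, 2]; total = 6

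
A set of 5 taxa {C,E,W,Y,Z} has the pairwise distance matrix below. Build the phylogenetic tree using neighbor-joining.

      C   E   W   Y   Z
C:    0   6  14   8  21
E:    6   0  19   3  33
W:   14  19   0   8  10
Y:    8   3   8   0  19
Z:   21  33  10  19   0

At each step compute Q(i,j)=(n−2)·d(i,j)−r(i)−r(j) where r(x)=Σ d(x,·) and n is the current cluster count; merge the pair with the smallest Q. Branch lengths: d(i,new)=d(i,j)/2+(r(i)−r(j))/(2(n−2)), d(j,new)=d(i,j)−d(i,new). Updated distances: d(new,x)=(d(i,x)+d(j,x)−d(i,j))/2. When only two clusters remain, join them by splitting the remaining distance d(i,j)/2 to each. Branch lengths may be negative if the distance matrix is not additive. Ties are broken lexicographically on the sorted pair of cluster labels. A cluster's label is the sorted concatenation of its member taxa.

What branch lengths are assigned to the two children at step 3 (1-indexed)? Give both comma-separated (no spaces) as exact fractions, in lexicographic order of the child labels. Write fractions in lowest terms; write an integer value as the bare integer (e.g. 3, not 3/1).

31/8,79/8

iteration 1: select W,Z (d=10, Q=-104); attach at lengths (-1/3, 31/3); label the merged cluster WZ
  updated: d(C,WZ)=25/2, d(E,WZ)=21, d(WZ,Y)=17/2
iteration 2: select C,E (d=6, Q=-89/2); attach at lengths (17/8, 31/8); label the merged cluster CE
  updated: d(CE,WZ)=55/4, d(CE,Y)=5/2
iteration 3: select CE,WZ (d=55/4, Q=-99/4); attach at lengths (31/8, 79/8); label the merged cluster CEWZ
  updated: d(CEWZ,Y)=-11/8
iteration 4: select CEWZ,Y (d=-11/8); attach at lengths (-11/16, -11/16); label the merged cluster CEWYZ
final tree: (((C:17/8,E:31/8):31/8,(W:-1/3,Z:31/3):79/8):-11/16,Y:-11/16)
total length: 227/8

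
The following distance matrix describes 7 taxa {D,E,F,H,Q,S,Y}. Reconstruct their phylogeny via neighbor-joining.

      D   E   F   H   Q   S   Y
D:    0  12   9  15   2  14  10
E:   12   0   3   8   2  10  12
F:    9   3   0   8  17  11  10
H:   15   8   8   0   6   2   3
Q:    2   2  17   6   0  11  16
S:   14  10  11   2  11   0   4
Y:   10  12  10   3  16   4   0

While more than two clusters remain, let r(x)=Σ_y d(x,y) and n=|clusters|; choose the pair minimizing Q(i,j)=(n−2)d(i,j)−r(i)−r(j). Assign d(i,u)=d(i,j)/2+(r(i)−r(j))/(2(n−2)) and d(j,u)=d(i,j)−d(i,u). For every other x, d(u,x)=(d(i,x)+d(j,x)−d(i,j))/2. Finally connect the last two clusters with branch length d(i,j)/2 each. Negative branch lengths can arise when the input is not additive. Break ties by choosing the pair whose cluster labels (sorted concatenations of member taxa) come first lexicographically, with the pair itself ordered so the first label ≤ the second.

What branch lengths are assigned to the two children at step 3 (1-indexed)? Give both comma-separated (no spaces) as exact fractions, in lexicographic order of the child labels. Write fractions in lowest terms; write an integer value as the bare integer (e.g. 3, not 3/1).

1. join D+Q (d=2, Q=-106) ⇒ DQ; edges |D|=9/5, |Q|=1/5
  updated: d(DQ,E)=6, d(DQ,F)=12, d(DQ,H)=19/2, d(DQ,S)=23/2, d(DQ,Y)=12
2. join E+F (d=3, Q=-71) ⇒ EF; edges |E|=7/8, |F|=17/8
  updated: d(DQ,EF)=15/2, d(EF,H)=13/2, d(EF,S)=9, d(EF,Y)=19/2
3. join DQ+EF (d=15/2, Q=-101/2) ⇒ DEFQ; edges |DQ|=61/12, |EF|=29/12
  updated: d(DEFQ,H)=17/4, d(DEFQ,S)=13/2, d(DEFQ,Y)=7
4. join DEFQ+H (d=17/4, Q=-37/2) ⇒ DEFHQ; edges |DEFQ|=17/4, |H|=0
  updated: d(DEFHQ,S)=17/8, d(DEFHQ,Y)=23/8
5. join DEFHQ+S (d=17/8, Q=-9) ⇒ DEFHQS; edges |DEFHQ|=1/2, |S|=13/8
  updated: d(DEFHQS,Y)=19/8
6. join DEFHQS+Y (d=19/8) ⇒ DEFHQSY; edges |DEFHQS|=19/16, |Y|=19/16
final tree: (((((D:9/5,Q:1/5):61/12,(E:7/8,F:17/8):29/12):17/4,H:0):1/2,S:13/8):19/16,Y:19/16)
total length: 85/4

61/12,29/12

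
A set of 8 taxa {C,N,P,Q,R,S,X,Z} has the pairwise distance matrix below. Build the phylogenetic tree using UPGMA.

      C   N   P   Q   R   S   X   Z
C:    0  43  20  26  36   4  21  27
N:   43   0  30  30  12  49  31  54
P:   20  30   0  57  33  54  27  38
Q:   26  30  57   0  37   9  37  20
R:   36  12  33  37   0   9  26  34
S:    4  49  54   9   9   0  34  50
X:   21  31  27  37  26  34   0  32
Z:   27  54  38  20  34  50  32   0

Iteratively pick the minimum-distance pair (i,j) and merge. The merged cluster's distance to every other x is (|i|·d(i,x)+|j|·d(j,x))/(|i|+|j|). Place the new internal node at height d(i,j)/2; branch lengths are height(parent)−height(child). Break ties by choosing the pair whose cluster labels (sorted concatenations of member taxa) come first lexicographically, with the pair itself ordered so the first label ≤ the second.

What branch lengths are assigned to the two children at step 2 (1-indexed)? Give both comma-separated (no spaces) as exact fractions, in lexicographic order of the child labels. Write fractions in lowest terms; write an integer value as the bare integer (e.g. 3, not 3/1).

iteration 1: select C,S (d=4); attach at lengths (2, 2); label the merged cluster CS
  updated: d(CS,N)=46, d(CS,P)=37, d(CS,Q)=35/2, d(CS,R)=45/2, d(CS,X)=55/2, d(CS,Z)=77/2
iteration 2: select N,R (d=12); attach at lengths (6, 6); label the merged cluster NR
  updated: d(CS,NR)=137/4, d(NR,P)=63/2, d(NR,Q)=67/2, d(NR,X)=57/2, d(NR,Z)=44
iteration 3: select CS,Q (d=35/2); attach at lengths (27/4, 35/4); label the merged cluster CQS
  updated: d(CQS,NR)=34, d(CQS,P)=131/3, d(CQS,X)=92/3, d(CQS,Z)=97/3
iteration 4: select P,X (d=27); attach at lengths (27/2, 27/2); label the merged cluster PX
  updated: d(CQS,PX)=223/6, d(NR,PX)=30, d(PX,Z)=35
iteration 5: select NR,PX (d=30); attach at lengths (9, 3/2); label the merged cluster NPRX
  updated: d(CQS,NPRX)=427/12, d(NPRX,Z)=79/2
iteration 6: select CQS,Z (d=97/3); attach at lengths (89/12, 97/6); label the merged cluster CQSZ
  updated: d(CQSZ,NPRX)=585/16
iteration 7: select CQSZ,NPRX (d=585/16); attach at lengths (203/96, 105/32); label the merged cluster CNPQRSXZ
final tree: ((((C:2,S:2):27/4,Q:35/4):89/12,Z:97/6):203/96,((N:6,R:6):9,(P:27/2,X:27/2):3/2):105/32)
total length: 4703/48

6,6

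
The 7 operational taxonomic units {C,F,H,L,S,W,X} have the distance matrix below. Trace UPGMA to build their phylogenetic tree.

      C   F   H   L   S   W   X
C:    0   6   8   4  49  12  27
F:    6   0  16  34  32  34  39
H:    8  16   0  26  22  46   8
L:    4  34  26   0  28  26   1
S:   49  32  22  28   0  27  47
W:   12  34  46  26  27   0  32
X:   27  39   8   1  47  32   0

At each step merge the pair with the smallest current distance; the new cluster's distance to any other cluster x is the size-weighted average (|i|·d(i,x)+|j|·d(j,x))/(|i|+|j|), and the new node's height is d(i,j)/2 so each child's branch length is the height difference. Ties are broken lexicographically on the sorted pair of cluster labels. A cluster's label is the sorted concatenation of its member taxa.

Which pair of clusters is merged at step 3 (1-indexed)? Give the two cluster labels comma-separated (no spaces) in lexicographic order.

CF,H

iteration 1: select L,X (d=1); attach at lengths (1/2, 1/2); label the merged cluster LX
  updated: d(C,LX)=31/2, d(F,LX)=73/2, d(H,LX)=17, d(LX,S)=75/2, d(LX,W)=29
iteration 2: select C,F (d=6); attach at lengths (3, 3); label the merged cluster CF
  updated: d(CF,H)=12, d(CF,LX)=26, d(CF,S)=81/2, d(CF,W)=23
iteration 3: select CF,H (d=12); attach at lengths (3, 6); label the merged cluster CFH
  updated: d(CFH,LX)=23, d(CFH,S)=103/3, d(CFH,W)=92/3
iteration 4: select CFH,LX (d=23); attach at lengths (11/2, 11); label the merged cluster CFHLX
  updated: d(CFHLX,S)=178/5, d(CFHLX,W)=30
iteration 5: select S,W (d=27); attach at lengths (27/2, 27/2); label the merged cluster SW
  updated: d(CFHLX,SW)=164/5
iteration 6: select CFHLX,SW (d=164/5); attach at lengths (49/10, 29/10); label the merged cluster CFHLSWX
final tree: ((((C:3,F:3):3,H:6):11/2,(L:1/2,X:1/2):11):49/10,(S:27/2,W:27/2):29/10)
total length: 673/10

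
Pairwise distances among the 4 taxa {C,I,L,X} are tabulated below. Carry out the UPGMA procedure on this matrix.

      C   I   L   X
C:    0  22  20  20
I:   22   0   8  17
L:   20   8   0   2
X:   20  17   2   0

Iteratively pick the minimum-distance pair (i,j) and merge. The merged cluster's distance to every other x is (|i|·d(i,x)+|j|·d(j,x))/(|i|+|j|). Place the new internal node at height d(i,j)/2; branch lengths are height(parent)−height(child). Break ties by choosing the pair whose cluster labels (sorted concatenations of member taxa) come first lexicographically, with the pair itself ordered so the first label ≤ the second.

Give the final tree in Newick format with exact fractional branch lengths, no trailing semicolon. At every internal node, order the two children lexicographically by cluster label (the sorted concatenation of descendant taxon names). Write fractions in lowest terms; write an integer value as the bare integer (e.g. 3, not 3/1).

iteration 1: select L,X (d=2); attach at lengths (1, 1); label the merged cluster LX
  updated: d(C,LX)=20, d(I,LX)=25/2
iteration 2: select I,LX (d=25/2); attach at lengths (25/4, 21/4); label the merged cluster ILX
  updated: d(C,ILX)=62/3
iteration 3: select C,ILX (d=62/3); attach at lengths (31/3, 49/12); label the merged cluster CILX
final tree: (C:31/3,(I:25/4,(L:1,X:1):21/4):49/12)
total length: 335/12

(C:31/3,(I:25/4,(L:1,X:1):21/4):49/12)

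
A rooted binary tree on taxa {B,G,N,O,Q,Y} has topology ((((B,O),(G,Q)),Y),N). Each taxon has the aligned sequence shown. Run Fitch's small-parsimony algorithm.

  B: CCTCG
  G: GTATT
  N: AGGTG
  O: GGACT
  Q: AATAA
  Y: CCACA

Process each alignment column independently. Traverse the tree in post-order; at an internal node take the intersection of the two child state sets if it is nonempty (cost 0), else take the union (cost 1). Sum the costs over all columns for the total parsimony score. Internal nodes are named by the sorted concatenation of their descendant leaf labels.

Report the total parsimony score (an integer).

18

BO@0: {C} ∪ {G} = {C,G} (union, +1)
GQ@0: {G} ∪ {A} = {A,G} (union, +1)
BGOQ@0: {C,G} ∩ {A,G} = {G} (intersection, +0)
BGOQY@0: {G} ∪ {C} = {C,G} (union, +1)
BGNOQY@0: {C,G} ∪ {A} = {A,C,G} (union, +1)
BO@1: {C} ∪ {G} = {C,G} (union, +1)
GQ@1: {T} ∪ {A} = {A,T} (union, +1)
BGOQ@1: {C,G} ∪ {A,T} = {A,C,G,T} (union, +1)
BGOQY@1: {A,C,G,T} ∩ {C} = {C} (intersection, +0)
BGNOQY@1: {C} ∪ {G} = {C,G} (union, +1)
BO@2: {T} ∪ {A} = {A,T} (union, +1)
GQ@2: {A} ∪ {T} = {A,T} (union, +1)
BGOQ@2: {A,T} ∩ {A,T} = {A,T} (intersection, +0)
BGOQY@2: {A,T} ∩ {A} = {A} (intersection, +0)
BGNOQY@2: {A} ∪ {G} = {A,G} (union, +1)
BO@3: {C} ∩ {C} = {C} (intersection, +0)
GQ@3: {T} ∪ {A} = {A,T} (union, +1)
BGOQ@3: {C} ∪ {A,T} = {A,C,T} (union, +1)
BGOQY@3: {A,C,T} ∩ {C} = {C} (intersection, +0)
BGNOQY@3: {C} ∪ {T} = {C,T} (union, +1)
BO@4: {G} ∪ {T} = {G,T} (union, +1)
GQ@4: {T} ∪ {A} = {A,T} (union, +1)
BGOQ@4: {G,T} ∩ {A,T} = {T} (intersection, +0)
BGOQY@4: {T} ∪ {A} = {A,T} (union, +1)
BGNOQY@4: {A,T} ∪ {G} = {A,G,T} (union, +1)
per-site changes: [4, 4, 3, 3, 4]; total = 18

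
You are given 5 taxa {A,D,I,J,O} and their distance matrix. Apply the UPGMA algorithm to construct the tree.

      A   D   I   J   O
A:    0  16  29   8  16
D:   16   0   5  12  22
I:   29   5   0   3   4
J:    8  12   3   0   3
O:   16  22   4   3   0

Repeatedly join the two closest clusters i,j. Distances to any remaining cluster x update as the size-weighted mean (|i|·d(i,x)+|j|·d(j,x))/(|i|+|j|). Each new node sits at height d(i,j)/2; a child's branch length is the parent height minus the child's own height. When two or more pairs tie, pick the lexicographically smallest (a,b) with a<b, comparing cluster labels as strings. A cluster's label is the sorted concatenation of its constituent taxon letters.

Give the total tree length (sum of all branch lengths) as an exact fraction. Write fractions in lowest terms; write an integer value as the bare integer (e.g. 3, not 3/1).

step 1: merge (I,J) at d=3; branch lengths I→3/2, J→3/2; new cluster IJ
  updated: d(A,IJ)=37/2, d(D,IJ)=17/2, d(IJ,O)=7/2
step 2: merge (IJ,O) at d=7/2; branch lengths IJ→1/4, O→7/4; new cluster IJO
  updated: d(A,IJO)=53/3, d(D,IJO)=13
step 3: merge (D,IJO) at d=13; branch lengths D→13/2, IJO→19/4; new cluster DIJO
  updated: d(A,DIJO)=69/4
step 4: merge (A,DIJO) at d=69/4; branch lengths A→69/8, DIJO→17/8; new cluster ADIJO
final tree: (A:69/8,(D:13/2,((I:3/2,J:3/2):1/4,O:7/4):19/4):17/8)
total length: 27

27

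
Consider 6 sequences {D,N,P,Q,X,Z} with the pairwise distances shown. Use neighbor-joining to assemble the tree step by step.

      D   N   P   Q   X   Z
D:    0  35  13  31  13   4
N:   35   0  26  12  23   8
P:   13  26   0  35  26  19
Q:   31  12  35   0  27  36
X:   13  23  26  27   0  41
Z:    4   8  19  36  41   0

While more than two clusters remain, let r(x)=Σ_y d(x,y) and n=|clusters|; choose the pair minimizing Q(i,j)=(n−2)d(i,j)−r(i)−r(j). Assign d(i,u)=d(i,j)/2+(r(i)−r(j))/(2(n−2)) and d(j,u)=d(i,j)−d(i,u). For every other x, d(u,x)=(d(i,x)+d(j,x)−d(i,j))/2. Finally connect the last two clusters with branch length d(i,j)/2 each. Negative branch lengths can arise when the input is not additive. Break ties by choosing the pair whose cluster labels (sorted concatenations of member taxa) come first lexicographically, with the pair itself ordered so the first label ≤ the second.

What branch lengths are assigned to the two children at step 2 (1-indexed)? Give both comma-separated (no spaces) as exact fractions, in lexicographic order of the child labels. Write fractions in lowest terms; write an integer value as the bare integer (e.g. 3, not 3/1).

iteration 1: select N,Q (d=12, Q=-197); attach at lengths (11/8, 85/8); label the merged cluster NQ
  updated: d(D,NQ)=27, d(NQ,P)=49/2, d(NQ,X)=19, d(NQ,Z)=16
iteration 2: select NQ,X (d=19, Q=-257/2); attach at lengths (89/12, 139/12); label the merged cluster NQX
  updated: d(D,NQX)=21/2, d(NQX,P)=63/4, d(NQX,Z)=19
iteration 3: select D,Z (d=4, Q=-123/2); attach at lengths (-13/8, 45/8); label the merged cluster DZ
  updated: d(DZ,NQX)=51/4, d(DZ,P)=14
iteration 4: select DZ,NQX (d=51/4, Q=-85/2); attach at lengths (11/2, 29/4); label the merged cluster DNQXZ
  updated: d(DNQXZ,P)=17/2
iteration 5: select DNQXZ,P (d=17/2); attach at lengths (17/4, 17/4); label the merged cluster DNPQXZ
final tree: (((D:-13/8,Z:45/8):11/2,((N:11/8,Q:85/8):89/12,X:139/12):29/4):17/4,P:17/4)
total length: 225/4

89/12,139/12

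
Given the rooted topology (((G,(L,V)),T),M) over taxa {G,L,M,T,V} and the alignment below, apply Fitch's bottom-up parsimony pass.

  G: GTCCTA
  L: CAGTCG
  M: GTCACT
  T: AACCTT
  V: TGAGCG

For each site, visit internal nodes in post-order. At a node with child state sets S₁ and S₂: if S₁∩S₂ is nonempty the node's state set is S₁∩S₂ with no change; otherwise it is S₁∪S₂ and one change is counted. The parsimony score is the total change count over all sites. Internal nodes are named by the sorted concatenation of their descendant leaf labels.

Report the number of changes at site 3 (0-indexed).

LV@0: {C} ∪ {T} = {C,T} (union, +1)
GLV@0: {G} ∪ {C,T} = {C,G,T} (union, +1)
GLTV@0: {C,G,T} ∪ {A} = {A,C,G,T} (union, +1)
GLMTV@0: {A,C,G,T} ∩ {G} = {G} (intersection, +0)
LV@1: {A} ∪ {G} = {A,G} (union, +1)
GLV@1: {T} ∪ {A,G} = {A,G,T} (union, +1)
GLTV@1: {A,G,T} ∩ {A} = {A} (intersection, +0)
GLMTV@1: {A} ∪ {T} = {A,T} (union, +1)
LV@2: {G} ∪ {A} = {A,G} (union, +1)
GLV@2: {C} ∪ {A,G} = {A,C,G} (union, +1)
GLTV@2: {A,C,G} ∩ {C} = {C} (intersection, +0)
GLMTV@2: {C} ∩ {C} = {C} (intersection, +0)
LV@3: {T} ∪ {G} = {G,T} (union, +1)
GLV@3: {C} ∪ {G,T} = {C,G,T} (union, +1)
GLTV@3: {C,G,T} ∩ {C} = {C} (intersection, +0)
GLMTV@3: {C} ∪ {A} = {A,C} (union, +1)
LV@4: {C} ∩ {C} = {C} (intersection, +0)
GLV@4: {T} ∪ {C} = {C,T} (union, +1)
GLTV@4: {C,T} ∩ {T} = {T} (intersection, +0)
GLMTV@4: {T} ∪ {C} = {C,T} (union, +1)
LV@5: {G} ∩ {G} = {G} (intersection, +0)
GLV@5: {A} ∪ {G} = {A,G} (union, +1)
GLTV@5: {A,G} ∪ {T} = {A,G,T} (union, +1)
GLMTV@5: {A,G,T} ∩ {T} = {T} (intersection, +0)
per-site changes: [3, 3, 2, 3, 2, 2]; total = 15

3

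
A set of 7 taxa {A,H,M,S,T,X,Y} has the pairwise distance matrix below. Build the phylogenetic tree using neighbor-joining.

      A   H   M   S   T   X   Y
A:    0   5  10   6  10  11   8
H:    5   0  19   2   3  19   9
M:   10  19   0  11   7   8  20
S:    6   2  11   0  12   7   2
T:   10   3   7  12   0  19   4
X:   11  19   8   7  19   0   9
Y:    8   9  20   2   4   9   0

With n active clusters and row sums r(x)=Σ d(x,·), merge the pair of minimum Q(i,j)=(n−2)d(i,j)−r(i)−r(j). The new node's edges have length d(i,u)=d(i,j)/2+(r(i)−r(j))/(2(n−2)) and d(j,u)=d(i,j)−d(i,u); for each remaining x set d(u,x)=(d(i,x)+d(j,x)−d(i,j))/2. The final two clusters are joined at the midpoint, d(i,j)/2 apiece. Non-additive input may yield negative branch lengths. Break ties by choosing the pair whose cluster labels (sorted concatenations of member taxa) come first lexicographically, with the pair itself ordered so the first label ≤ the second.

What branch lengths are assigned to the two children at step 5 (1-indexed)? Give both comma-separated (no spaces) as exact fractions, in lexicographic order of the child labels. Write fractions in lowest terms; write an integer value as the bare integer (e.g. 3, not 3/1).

19/16,3/16

iteration 1: select M,X (d=8, Q=-108); attach at lengths (21/5, 19/5); label the merged cluster MX
  updated: d(A,MX)=13/2, d(H,MX)=15, d(MX,S)=5, d(MX,T)=9, d(MX,Y)=21/2
iteration 2: select H,T (d=3, Q=-60); attach at lengths (1, 2); label the merged cluster HT
  updated: d(A,HT)=6, d(HT,MX)=21/2, d(HT,S)=11/2, d(HT,Y)=5
iteration 3: select A,MX (d=13/2, Q=-79/2); attach at lengths (9/4, 17/4); label the merged cluster AMX
  updated: d(AMX,HT)=5, d(AMX,S)=9/4, d(AMX,Y)=6
iteration 4: select AMX,HT (d=5, Q=-75/4); attach at lengths (31/16, 49/16); label the merged cluster AHMTX
  updated: d(AHMTX,S)=11/8, d(AHMTX,Y)=3
iteration 5: select AHMTX,S (d=11/8, Q=-51/8); attach at lengths (19/16, 3/16); label the merged cluster AHMSTX
  updated: d(AHMSTX,Y)=29/16
iteration 6: select AHMSTX,Y (d=29/16); attach at lengths (29/32, 29/32); label the merged cluster AHMSTXY
final tree: ((((A:9/4,(M:21/5,X:19/5):17/4):31/16,(H:1,T:2):49/16):19/16,S:3/16):29/32,Y:29/32)
total length: 411/16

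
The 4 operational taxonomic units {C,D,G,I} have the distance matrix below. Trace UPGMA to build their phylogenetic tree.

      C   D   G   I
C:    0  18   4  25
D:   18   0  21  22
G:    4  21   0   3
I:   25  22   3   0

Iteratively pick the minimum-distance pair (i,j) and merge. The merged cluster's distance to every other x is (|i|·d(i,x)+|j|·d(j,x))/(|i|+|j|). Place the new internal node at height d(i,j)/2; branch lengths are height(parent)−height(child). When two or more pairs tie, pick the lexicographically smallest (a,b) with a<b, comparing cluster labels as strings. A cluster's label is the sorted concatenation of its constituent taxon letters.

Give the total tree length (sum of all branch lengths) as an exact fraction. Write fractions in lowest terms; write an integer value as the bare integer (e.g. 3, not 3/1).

iteration 1: select G,I (d=3); attach at lengths (3/2, 3/2); label the merged cluster GI
  updated: d(C,GI)=29/2, d(D,GI)=43/2
iteration 2: select C,GI (d=29/2); attach at lengths (29/4, 23/4); label the merged cluster CGI
  updated: d(CGI,D)=61/3
iteration 3: select CGI,D (d=61/3); attach at lengths (35/12, 61/6); label the merged cluster CDGI
final tree: ((C:29/4,(G:3/2,I:3/2):23/4):35/12,D:61/6)
total length: 349/12

349/12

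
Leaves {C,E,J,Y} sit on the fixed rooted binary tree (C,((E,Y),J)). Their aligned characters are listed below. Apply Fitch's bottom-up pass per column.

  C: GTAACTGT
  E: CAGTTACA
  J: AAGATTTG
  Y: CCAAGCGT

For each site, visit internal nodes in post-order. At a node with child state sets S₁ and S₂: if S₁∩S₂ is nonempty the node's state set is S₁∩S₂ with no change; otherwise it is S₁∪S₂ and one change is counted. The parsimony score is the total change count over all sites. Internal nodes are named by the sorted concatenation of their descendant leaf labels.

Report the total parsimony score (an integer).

15

[col 0] EY: children E:{C}, Y:{C} ∩→ {C}; cost 0
[col 0] EJY: children EY:{C}, J:{A} ∪→ {A,C}; cost 1
[col 0] CEJY: children C:{G}, EJY:{A,C} ∪→ {A,C,G}; cost 1
[col 1] EY: children E:{A}, Y:{C} ∪→ {A,C}; cost 1
[col 1] EJY: children EY:{A,C}, J:{A} ∩→ {A}; cost 0
[col 1] CEJY: children C:{T}, EJY:{A} ∪→ {A,T}; cost 1
[col 2] EY: children E:{G}, Y:{A} ∪→ {A,G}; cost 1
[col 2] EJY: children EY:{A,G}, J:{G} ∩→ {G}; cost 0
[col 2] CEJY: children C:{A}, EJY:{G} ∪→ {A,G}; cost 1
[col 3] EY: children E:{T}, Y:{A} ∪→ {A,T}; cost 1
[col 3] EJY: children EY:{A,T}, J:{A} ∩→ {A}; cost 0
[col 3] CEJY: children C:{A}, EJY:{A} ∩→ {A}; cost 0
[col 4] EY: children E:{T}, Y:{G} ∪→ {G,T}; cost 1
[col 4] EJY: children EY:{G,T}, J:{T} ∩→ {T}; cost 0
[col 4] CEJY: children C:{C}, EJY:{T} ∪→ {C,T}; cost 1
[col 5] EY: children E:{A}, Y:{C} ∪→ {A,C}; cost 1
[col 5] EJY: children EY:{A,C}, J:{T} ∪→ {A,C,T}; cost 1
[col 5] CEJY: children C:{T}, EJY:{A,C,T} ∩→ {T}; cost 0
[col 6] EY: children E:{C}, Y:{G} ∪→ {C,G}; cost 1
[col 6] EJY: children EY:{C,G}, J:{T} ∪→ {C,G,T}; cost 1
[col 6] CEJY: children C:{G}, EJY:{C,G,T} ∩→ {G}; cost 0
[col 7] EY: children E:{A}, Y:{T} ∪→ {A,T}; cost 1
[col 7] EJY: children EY:{A,T}, J:{G} ∪→ {A,G,T}; cost 1
[col 7] CEJY: children C:{T}, EJY:{A,G,T} ∩→ {T}; cost 0
per-site changes: [2, 2, 2, 1, 2, 2, 2, 2]; total = 15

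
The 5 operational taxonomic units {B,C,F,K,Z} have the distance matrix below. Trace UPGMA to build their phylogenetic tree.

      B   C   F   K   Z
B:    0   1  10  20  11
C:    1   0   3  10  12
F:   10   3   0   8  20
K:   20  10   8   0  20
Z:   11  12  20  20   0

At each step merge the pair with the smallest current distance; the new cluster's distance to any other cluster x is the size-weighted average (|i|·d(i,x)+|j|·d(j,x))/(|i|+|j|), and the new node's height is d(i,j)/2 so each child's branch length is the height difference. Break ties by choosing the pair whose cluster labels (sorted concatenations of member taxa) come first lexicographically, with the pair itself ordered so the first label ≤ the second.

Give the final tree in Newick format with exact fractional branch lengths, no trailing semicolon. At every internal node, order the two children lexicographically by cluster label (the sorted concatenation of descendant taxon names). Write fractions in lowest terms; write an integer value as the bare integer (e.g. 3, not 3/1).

step 1: merge (B,C) at d=1; branch lengths B→1/2, C→1/2; new cluster BC
  updated: d(BC,F)=13/2, d(BC,K)=15, d(BC,Z)=23/2
step 2: merge (BC,F) at d=13/2; branch lengths BC→11/4, F→13/4; new cluster BCF
  updated: d(BCF,K)=38/3, d(BCF,Z)=43/3
step 3: merge (BCF,K) at d=38/3; branch lengths BCF→37/12, K→19/3; new cluster BCFK
  updated: d(BCFK,Z)=63/4
step 4: merge (BCFK,Z) at d=63/4; branch lengths BCFK→37/24, Z→63/8; new cluster BCFKZ
final tree: ((((B:1/2,C:1/2):11/4,F:13/4):37/12,K:19/3):37/24,Z:63/8)
total length: 155/6

((((B:1/2,C:1/2):11/4,F:13/4):37/12,K:19/3):37/24,Z:63/8)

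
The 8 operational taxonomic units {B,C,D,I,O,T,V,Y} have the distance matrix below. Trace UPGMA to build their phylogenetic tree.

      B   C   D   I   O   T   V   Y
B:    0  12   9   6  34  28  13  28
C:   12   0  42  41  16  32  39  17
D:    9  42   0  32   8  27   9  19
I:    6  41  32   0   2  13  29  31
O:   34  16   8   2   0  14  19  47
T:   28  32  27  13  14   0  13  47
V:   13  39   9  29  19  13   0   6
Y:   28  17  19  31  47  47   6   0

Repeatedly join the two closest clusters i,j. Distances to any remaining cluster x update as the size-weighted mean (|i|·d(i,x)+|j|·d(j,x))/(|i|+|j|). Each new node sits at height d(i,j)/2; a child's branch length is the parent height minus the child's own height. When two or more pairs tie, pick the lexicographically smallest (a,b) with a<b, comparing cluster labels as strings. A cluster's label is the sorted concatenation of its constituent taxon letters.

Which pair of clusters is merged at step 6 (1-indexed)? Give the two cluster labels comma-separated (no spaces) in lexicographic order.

BDVY,IOT

iteration 1: select I,O (d=2); attach at lengths (1, 1); label the merged cluster IO
  updated: d(B,IO)=20, d(C,IO)=57/2, d(D,IO)=20, d(IO,T)=27/2, d(IO,V)=24, d(IO,Y)=39
iteration 2: select V,Y (d=6); attach at lengths (3, 3); label the merged cluster VY
  updated: d(B,VY)=41/2, d(C,VY)=28, d(D,VY)=14, d(IO,VY)=63/2, d(T,VY)=30
iteration 3: select B,D (d=9); attach at lengths (9/2, 9/2); label the merged cluster BD
  updated: d(BD,C)=27, d(BD,IO)=20, d(BD,T)=55/2, d(BD,VY)=69/4
iteration 4: select IO,T (d=27/2); attach at lengths (23/4, 27/4); label the merged cluster IOT
  updated: d(BD,IOT)=45/2, d(C,IOT)=89/3, d(IOT,VY)=31
iteration 5: select BD,VY (d=69/4); attach at lengths (33/8, 45/8); label the merged cluster BDVY
  updated: d(BDVY,C)=55/2, d(BDVY,IOT)=107/4
iteration 6: select BDVY,IOT (d=107/4); attach at lengths (19/4, 53/8); label the merged cluster BDIOTVY
  updated: d(BDIOTVY,C)=199/7
iteration 7: select BDIOTVY,C (d=199/7); attach at lengths (47/56, 199/14); label the merged cluster BCDIOTVY
final tree: ((((B:9/2,D:9/2):33/8,(V:3,Y:3):45/8):19/4,((I:1,O:1):23/4,T:27/4):53/8):47/56,C:199/14)
total length: 1839/28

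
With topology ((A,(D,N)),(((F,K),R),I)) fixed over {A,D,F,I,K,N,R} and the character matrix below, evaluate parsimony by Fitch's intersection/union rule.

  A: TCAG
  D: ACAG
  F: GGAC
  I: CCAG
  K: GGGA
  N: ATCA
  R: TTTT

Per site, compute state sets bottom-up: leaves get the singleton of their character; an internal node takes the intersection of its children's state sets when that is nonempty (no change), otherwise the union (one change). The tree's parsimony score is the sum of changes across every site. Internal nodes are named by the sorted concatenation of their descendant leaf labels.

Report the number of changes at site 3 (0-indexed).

[col 0] DN: children D:{A}, N:{A} ∩→ {A}; cost 0
[col 0] ADN: children A:{T}, DN:{A} ∪→ {A,T}; cost 1
[col 0] FK: children F:{G}, K:{G} ∩→ {G}; cost 0
[col 0] FKR: children FK:{G}, R:{T} ∪→ {G,T}; cost 1
[col 0] FIKR: children FKR:{G,T}, I:{C} ∪→ {C,G,T}; cost 1
[col 0] ADFIKNR: children ADN:{A,T}, FIKR:{C,G,T} ∩→ {T}; cost 0
[col 1] DN: children D:{C}, N:{T} ∪→ {C,T}; cost 1
[col 1] ADN: children A:{C}, DN:{C,T} ∩→ {C}; cost 0
[col 1] FK: children F:{G}, K:{G} ∩→ {G}; cost 0
[col 1] FKR: children FK:{G}, R:{T} ∪→ {G,T}; cost 1
[col 1] FIKR: children FKR:{G,T}, I:{C} ∪→ {C,G,T}; cost 1
[col 1] ADFIKNR: children ADN:{C}, FIKR:{C,G,T} ∩→ {C}; cost 0
[col 2] DN: children D:{A}, N:{C} ∪→ {A,C}; cost 1
[col 2] ADN: children A:{A}, DN:{A,C} ∩→ {A}; cost 0
[col 2] FK: children F:{A}, K:{G} ∪→ {A,G}; cost 1
[col 2] FKR: children FK:{A,G}, R:{T} ∪→ {A,G,T}; cost 1
[col 2] FIKR: children FKR:{A,G,T}, I:{A} ∩→ {A}; cost 0
[col 2] ADFIKNR: children ADN:{A}, FIKR:{A} ∩→ {A}; cost 0
[col 3] DN: children D:{G}, N:{A} ∪→ {A,G}; cost 1
[col 3] ADN: children A:{G}, DN:{A,G} ∩→ {G}; cost 0
[col 3] FK: children F:{C}, K:{A} ∪→ {A,C}; cost 1
[col 3] FKR: children FK:{A,C}, R:{T} ∪→ {A,C,T}; cost 1
[col 3] FIKR: children FKR:{A,C,T}, I:{G} ∪→ {A,C,G,T}; cost 1
[col 3] ADFIKNR: children ADN:{G}, FIKR:{A,C,G,T} ∩→ {G}; cost 0
per-site changes: [3, 3, 3, 4]; total = 13

4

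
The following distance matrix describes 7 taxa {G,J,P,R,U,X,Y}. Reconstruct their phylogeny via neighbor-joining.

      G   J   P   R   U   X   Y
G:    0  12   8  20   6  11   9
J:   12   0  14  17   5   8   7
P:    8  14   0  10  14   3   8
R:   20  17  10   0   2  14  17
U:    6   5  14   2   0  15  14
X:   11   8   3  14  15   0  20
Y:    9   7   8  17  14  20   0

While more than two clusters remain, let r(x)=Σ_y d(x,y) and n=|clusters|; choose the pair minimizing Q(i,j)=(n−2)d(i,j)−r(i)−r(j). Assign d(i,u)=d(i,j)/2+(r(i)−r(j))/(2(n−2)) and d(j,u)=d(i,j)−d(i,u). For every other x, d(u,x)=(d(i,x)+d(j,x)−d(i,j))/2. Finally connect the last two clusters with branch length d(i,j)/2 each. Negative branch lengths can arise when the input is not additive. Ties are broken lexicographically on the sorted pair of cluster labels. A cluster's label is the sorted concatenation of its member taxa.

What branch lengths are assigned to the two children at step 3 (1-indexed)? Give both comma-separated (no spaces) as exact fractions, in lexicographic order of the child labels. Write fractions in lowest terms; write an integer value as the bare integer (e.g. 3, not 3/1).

1. join R+U (d=2, Q=-126) ⇒ RU; edges |R|=17/5, |U|=-7/5
  updated: d(G,RU)=12, d(J,RU)=10, d(P,RU)=11, d(RU,X)=27/2, d(RU,Y)=29/2
2. join P+X (d=3, Q=-175/2) ⇒ PX; edges |P|=1/16, |X|=47/16
  updated: d(G,PX)=8, d(J,PX)=19/2, d(PX,RU)=43/4, d(PX,Y)=25/2
3. join J+Y (d=7, Q=-121/2) ⇒ JY; edges |J|=11/4, |Y|=17/4
  updated: d(G,JY)=7, d(JY,PX)=15/2, d(JY,RU)=35/4
4. join G+PX (d=8, Q=-149/4) ⇒ GPX; edges |G|=67/16, |PX|=61/16
  updated: d(GPX,JY)=13/4, d(GPX,RU)=59/8
5. join GPX+JY (d=13/4, Q=-155/8) ⇒ GJPXY; edges |GPX|=15/16, |JY|=37/16
  updated: d(GJPXY,RU)=103/16
6. join GJPXY+RU (d=103/16) ⇒ GJPRUXY; edges |GJPXY|=103/32, |RU|=103/32
final tree: (((G:67/16,(P:1/16,X:47/16):61/16):15/16,(J:11/4,Y:17/4):37/16):103/32,(R:17/5,U:-7/5):103/32)
total length: 475/16

11/4,17/4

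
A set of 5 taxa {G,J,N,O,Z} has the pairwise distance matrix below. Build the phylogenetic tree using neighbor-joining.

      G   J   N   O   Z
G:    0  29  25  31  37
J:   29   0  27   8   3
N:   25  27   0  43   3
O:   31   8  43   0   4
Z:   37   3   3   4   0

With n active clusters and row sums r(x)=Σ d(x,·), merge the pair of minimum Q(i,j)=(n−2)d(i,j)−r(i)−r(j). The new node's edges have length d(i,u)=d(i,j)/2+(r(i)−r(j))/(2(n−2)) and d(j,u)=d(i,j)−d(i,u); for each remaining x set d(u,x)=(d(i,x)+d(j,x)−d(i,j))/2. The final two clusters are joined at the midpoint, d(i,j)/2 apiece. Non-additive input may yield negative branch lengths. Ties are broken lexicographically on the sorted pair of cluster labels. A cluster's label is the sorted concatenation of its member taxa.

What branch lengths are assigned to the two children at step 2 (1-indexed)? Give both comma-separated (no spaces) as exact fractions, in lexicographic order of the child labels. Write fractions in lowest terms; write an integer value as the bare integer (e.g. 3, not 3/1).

1. join G+N (d=25, Q=-145) ⇒ GN; edges |G|=33/2, |N|=17/2
  updated: d(GN,J)=31/2, d(GN,O)=49/2, d(GN,Z)=15/2
2. join GN+Z (d=15/2, Q=-47) ⇒ GNZ; edges |GN|=12, |Z|=-9/2
  updated: d(GNZ,J)=11/2, d(GNZ,O)=21/2
3. join GNZ+J (d=11/2, Q=-24) ⇒ GJNZ; edges |GNZ|=4, |J|=3/2
  updated: d(GJNZ,O)=13/2
4. join GJNZ+O (d=13/2) ⇒ GJNOZ; edges |GJNZ|=13/4, |O|=13/4
final tree: ((((G:33/2,N:17/2):12,Z:-9/2):4,J:3/2):13/4,O:13/4)
total length: 89/2

12,-9/2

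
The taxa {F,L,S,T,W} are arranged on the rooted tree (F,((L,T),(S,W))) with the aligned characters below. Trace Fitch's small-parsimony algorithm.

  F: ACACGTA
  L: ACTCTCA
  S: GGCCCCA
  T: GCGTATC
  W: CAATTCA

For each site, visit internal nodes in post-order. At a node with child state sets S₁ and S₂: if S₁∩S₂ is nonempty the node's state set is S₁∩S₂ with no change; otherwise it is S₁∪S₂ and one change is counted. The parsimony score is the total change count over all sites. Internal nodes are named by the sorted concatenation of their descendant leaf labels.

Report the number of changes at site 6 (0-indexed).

1

[col 0] LT: children L:{A}, T:{G} ∪→ {A,G}; cost 1
[col 0] SW: children S:{G}, W:{C} ∪→ {C,G}; cost 1
[col 0] LSTW: children LT:{A,G}, SW:{C,G} ∩→ {G}; cost 0
[col 0] FLSTW: children F:{A}, LSTW:{G} ∪→ {A,G}; cost 1
[col 1] LT: children L:{C}, T:{C} ∩→ {C}; cost 0
[col 1] SW: children S:{G}, W:{A} ∪→ {A,G}; cost 1
[col 1] LSTW: children LT:{C}, SW:{A,G} ∪→ {A,C,G}; cost 1
[col 1] FLSTW: children F:{C}, LSTW:{A,C,G} ∩→ {C}; cost 0
[col 2] LT: children L:{T}, T:{G} ∪→ {G,T}; cost 1
[col 2] SW: children S:{C}, W:{A} ∪→ {A,C}; cost 1
[col 2] LSTW: children LT:{G,T}, SW:{A,C} ∪→ {A,C,G,T}; cost 1
[col 2] FLSTW: children F:{A}, LSTW:{A,C,G,T} ∩→ {A}; cost 0
[col 3] LT: children L:{C}, T:{T} ∪→ {C,T}; cost 1
[col 3] SW: children S:{C}, W:{T} ∪→ {C,T}; cost 1
[col 3] LSTW: children LT:{C,T}, SW:{C,T} ∩→ {C,T}; cost 0
[col 3] FLSTW: children F:{C}, LSTW:{C,T} ∩→ {C}; cost 0
[col 4] LT: children L:{T}, T:{A} ∪→ {A,T}; cost 1
[col 4] SW: children S:{C}, W:{T} ∪→ {C,T}; cost 1
[col 4] LSTW: children LT:{A,T}, SW:{C,T} ∩→ {T}; cost 0
[col 4] FLSTW: children F:{G}, LSTW:{T} ∪→ {G,T}; cost 1
[col 5] LT: children L:{C}, T:{T} ∪→ {C,T}; cost 1
[col 5] SW: children S:{C}, W:{C} ∩→ {C}; cost 0
[col 5] LSTW: children LT:{C,T}, SW:{C} ∩→ {C}; cost 0
[col 5] FLSTW: children F:{T}, LSTW:{C} ∪→ {C,T}; cost 1
[col 6] LT: children L:{A}, T:{C} ∪→ {A,C}; cost 1
[col 6] SW: children S:{A}, W:{A} ∩→ {A}; cost 0
[col 6] LSTW: children LT:{A,C}, SW:{A} ∩→ {A}; cost 0
[col 6] FLSTW: children F:{A}, LSTW:{A} ∩→ {A}; cost 0
per-site changes: [3, 2, 3, 2, 3, 2, 1]; total = 16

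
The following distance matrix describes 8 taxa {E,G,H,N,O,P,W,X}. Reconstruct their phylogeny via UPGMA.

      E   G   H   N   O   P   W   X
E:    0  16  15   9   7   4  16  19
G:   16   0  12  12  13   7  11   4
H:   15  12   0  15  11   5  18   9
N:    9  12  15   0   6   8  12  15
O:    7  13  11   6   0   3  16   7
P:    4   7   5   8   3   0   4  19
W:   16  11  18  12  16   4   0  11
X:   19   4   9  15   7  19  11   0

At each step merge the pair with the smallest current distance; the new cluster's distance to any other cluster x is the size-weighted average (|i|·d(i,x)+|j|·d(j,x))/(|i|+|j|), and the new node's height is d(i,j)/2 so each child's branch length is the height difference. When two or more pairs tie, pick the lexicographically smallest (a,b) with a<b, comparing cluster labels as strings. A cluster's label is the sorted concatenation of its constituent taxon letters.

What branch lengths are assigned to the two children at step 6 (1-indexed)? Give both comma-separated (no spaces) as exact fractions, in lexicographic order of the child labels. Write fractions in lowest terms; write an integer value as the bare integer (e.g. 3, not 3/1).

iteration 1: select O,P (d=3); attach at lengths (3/2, 3/2); label the merged cluster OP
  updated: d(E,OP)=11/2, d(G,OP)=10, d(H,OP)=8, d(N,OP)=7, d(OP,W)=10, d(OP,X)=13
iteration 2: select G,X (d=4); attach at lengths (2, 2); label the merged cluster GX
  updated: d(E,GX)=35/2, d(GX,H)=21/2, d(GX,N)=27/2, d(GX,OP)=23/2, d(GX,W)=11
iteration 3: select E,OP (d=11/2); attach at lengths (11/4, 5/4); label the merged cluster EOP
  updated: d(EOP,GX)=27/2, d(EOP,H)=31/3, d(EOP,N)=23/3, d(EOP,W)=12
iteration 4: select EOP,N (d=23/3); attach at lengths (13/12, 23/6); label the merged cluster ENOP
  updated: d(ENOP,GX)=27/2, d(ENOP,H)=23/2, d(ENOP,W)=12
iteration 5: select GX,H (d=21/2); attach at lengths (13/4, 21/4); label the merged cluster GHX
  updated: d(ENOP,GHX)=77/6, d(GHX,W)=40/3
iteration 6: select ENOP,W (d=12); attach at lengths (13/6, 6); label the merged cluster ENOPW
  updated: d(ENOPW,GHX)=194/15
iteration 7: select ENOPW,GHX (d=194/15); attach at lengths (7/15, 73/60); label the merged cluster EGHNOPWX
final tree: ((((E:11/4,(O:3/2,P:3/2):5/4):13/12,N:23/6):13/6,W:6):7/15,((G:2,X:2):13/4,H:21/4):73/60)
total length: 514/15

13/6,6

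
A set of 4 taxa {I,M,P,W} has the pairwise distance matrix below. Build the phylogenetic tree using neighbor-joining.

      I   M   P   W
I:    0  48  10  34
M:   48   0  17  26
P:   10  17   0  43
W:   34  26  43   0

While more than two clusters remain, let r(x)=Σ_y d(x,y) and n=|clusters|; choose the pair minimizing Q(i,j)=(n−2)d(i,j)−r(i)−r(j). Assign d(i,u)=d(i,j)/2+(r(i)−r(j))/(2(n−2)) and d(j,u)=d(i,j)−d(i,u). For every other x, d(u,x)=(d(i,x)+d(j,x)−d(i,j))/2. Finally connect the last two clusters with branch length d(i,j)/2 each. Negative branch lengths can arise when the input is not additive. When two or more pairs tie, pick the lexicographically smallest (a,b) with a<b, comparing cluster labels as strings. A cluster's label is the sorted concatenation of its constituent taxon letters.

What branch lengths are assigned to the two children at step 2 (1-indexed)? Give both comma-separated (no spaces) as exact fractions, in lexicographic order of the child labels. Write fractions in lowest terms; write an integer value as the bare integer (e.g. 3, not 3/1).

1. join I+P (d=10, Q=-142) ⇒ IP; edges |I|=21/2, |P|=-1/2
  updated: d(IP,M)=55/2, d(IP,W)=67/2
2. join IP+M (d=55/2, Q=-87) ⇒ IMP; edges |IP|=35/2, |M|=10
  updated: d(IMP,W)=16
3. join IMP+W (d=16) ⇒ IMPW; edges |IMP|=8, |W|=8
final tree: (((I:21/2,P:-1/2):35/2,M:10):8,W:8)
total length: 107/2

35/2,10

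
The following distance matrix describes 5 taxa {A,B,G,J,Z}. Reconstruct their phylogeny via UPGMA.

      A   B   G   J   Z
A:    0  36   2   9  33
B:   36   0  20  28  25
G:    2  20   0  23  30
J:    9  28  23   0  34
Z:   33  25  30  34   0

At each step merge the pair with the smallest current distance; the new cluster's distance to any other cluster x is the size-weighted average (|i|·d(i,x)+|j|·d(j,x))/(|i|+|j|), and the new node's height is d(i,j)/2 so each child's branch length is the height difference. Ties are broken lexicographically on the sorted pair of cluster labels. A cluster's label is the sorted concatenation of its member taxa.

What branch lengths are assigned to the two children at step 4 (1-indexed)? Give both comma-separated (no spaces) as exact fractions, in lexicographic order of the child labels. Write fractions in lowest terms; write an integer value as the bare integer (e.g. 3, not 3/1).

85/12,31/12

step 1: merge (A,G) at d=2; branch lengths A→1, G→1; new cluster AG
  updated: d(AG,B)=28, d(AG,J)=16, d(AG,Z)=63/2
step 2: merge (AG,J) at d=16; branch lengths AG→7, J→8; new cluster AGJ
  updated: d(AGJ,B)=28, d(AGJ,Z)=97/3
step 3: merge (B,Z) at d=25; branch lengths B→25/2, Z→25/2; new cluster BZ
  updated: d(AGJ,BZ)=181/6
step 4: merge (AGJ,BZ) at d=181/6; branch lengths AGJ→85/12, BZ→31/12; new cluster ABGJZ
final tree: (((A:1,G:1):7,J:8):85/12,(B:25/2,Z:25/2):31/12)
total length: 155/3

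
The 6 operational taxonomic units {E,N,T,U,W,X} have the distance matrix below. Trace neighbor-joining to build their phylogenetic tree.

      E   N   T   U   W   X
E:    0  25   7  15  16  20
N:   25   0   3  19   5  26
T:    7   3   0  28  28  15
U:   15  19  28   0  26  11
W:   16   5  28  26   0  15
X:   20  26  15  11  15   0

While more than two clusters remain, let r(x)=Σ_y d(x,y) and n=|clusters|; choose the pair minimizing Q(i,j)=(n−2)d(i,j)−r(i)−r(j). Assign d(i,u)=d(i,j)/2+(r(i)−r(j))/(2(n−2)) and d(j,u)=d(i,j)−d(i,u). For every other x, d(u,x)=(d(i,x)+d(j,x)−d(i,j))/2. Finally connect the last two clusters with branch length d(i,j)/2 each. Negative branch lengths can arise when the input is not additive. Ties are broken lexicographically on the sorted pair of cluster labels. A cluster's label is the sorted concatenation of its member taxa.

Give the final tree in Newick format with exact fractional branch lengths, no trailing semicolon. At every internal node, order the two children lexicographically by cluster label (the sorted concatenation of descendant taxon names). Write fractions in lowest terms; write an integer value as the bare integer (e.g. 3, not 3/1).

(((E:15/4,T:13/4):9/2,(N:1,W:4):15/2):3,(U:43/6,X:23/6):3)

iteration 1: select N,W (d=5, Q=-148); attach at lengths (1, 4); label the merged cluster NW
  updated: d(E,NW)=18, d(NW,T)=13, d(NW,U)=20, d(NW,X)=18
iteration 2: select U,X (d=11, Q=-105); attach at lengths (43/6, 23/6); label the merged cluster UX
  updated: d(E,UX)=12, d(NW,UX)=27/2, d(T,UX)=16
iteration 3: select E,T (d=7, Q=-59); attach at lengths (15/4, 13/4); label the merged cluster ET
  updated: d(ET,NW)=12, d(ET,UX)=21/2
iteration 4: select ET,NW (d=12, Q=-36); attach at lengths (9/2, 15/2); label the merged cluster ENTW
  updated: d(ENTW,UX)=6
iteration 5: select ENTW,UX (d=6); attach at lengths (3, 3); label the merged cluster ENTUWX
final tree: (((E:15/4,T:13/4):9/2,(N:1,W:4):15/2):3,(U:43/6,X:23/6):3)
total length: 41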